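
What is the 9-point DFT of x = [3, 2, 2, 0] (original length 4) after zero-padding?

Original 4-point DFT: [7, 1-2i, 3, 1+2i]
Zero-padded 9-point DFT provides frequency interpolation.

DFT_9([x, 0, ...]) = [7, 4.8794-3.2552i, 1.4679-2.6537i, 1, 2.6527+0.6015i, 2.6527-0.6015i, 1, 1.4679+2.6537i, 4.8794+3.2552i]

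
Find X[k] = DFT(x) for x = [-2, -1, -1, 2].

X[k] = Σ(n=0 to 3) x[n] · ω_4^(nk)
where ω_4 = e^(-2πi/4)

Computing each X[k]:
X[0] = -2
X[1] = -1+3i
X[2] = -4
X[3] = -1-3i

X = [-2, -1+3i, -4, -1-3i]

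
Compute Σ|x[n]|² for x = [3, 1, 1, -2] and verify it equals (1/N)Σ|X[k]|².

Time domain:
Σ|x[n]|² = |3|² + |1|² + |1|² + |-2|² = 15.0000

Frequency domain:
(1/4)Σ|X[k]|² = (1/4)(|3|² + |2-3i|² + |5|² + |2+3i|²) = (1/4)·60.0000 = 15.0000

Both sides agree, confirming Parseval's theorem.

Σ|x[n]|² = (1/N)Σ|X[k]|² = 15.0000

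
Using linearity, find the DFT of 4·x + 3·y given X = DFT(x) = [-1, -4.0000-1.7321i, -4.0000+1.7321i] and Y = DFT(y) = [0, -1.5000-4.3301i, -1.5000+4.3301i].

By linearity: DFT(4x + 3y) = 4·DFT(x) + 3·DFT(y)
= 4·[-1, -4.0000-1.7321i, -4.0000+1.7321i] + 3·[0, -1.5000-4.3301i, -1.5000+4.3301i]

Computing element-wise:
Z[0] = 4·(-1) + 3·(0) = -4
Z[1] = 4·(-4.0000-1.7321i) + 3·(-1.5000-4.3301i) = -20.5000-19.9187i
Z[2] = 4·(-4.0000+1.7321i) + 3·(-1.5000+4.3301i) = -20.5000+19.9187i

DFT(4x + 3y) = 4·X + 3·Y = [-4, -20.5000-19.9187i, -20.5000+19.9187i]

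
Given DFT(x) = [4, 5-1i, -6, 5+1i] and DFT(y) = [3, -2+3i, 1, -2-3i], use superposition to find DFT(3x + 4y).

By linearity: DFT(3x + 4y) = 3·DFT(x) + 4·DFT(y)
= 3·[4, 5-1i, -6, 5+1i] + 4·[3, -2+3i, 1, -2-3i]

Computing element-wise:
Z[0] = 3·(4) + 4·(3) = 24
Z[1] = 3·(5-1i) + 4·(-2+3i) = 7+9i
Z[2] = 3·(-6) + 4·(1) = -14
Z[3] = 3·(5+1i) + 4·(-2-3i) = 7-9i

DFT(3x + 4y) = 3·X + 4·Y = [24, 7+9i, -14, 7-9i]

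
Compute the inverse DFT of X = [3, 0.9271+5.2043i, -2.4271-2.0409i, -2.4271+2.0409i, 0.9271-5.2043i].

x[n] = (1/5) Σ(k=0 to 4) X[k] · e^(2πikn/5)

Computing each x[n]:
x[0] = 0
x[1] = 0
x[2] = -2
x[3] = 2
x[4] = 3

x = [0, 0, -2, 2, 3]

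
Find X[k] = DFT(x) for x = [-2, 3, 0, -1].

X[k] = Σ(n=0 to 3) x[n] · ω_4^(nk)
where ω_4 = e^(-2πi/4)

Computing each X[k]:
X[0] = 0
X[1] = -2-4i
X[2] = -4
X[3] = -2+4i

X = [0, -2-4i, -4, -2+4i]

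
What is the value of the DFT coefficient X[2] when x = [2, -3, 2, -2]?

X[2] = Σ(n=0 to 3) x[n] · ω_4^(2n) where ω_4 = e^(-2πi/4)
= (2)·ω_4^0 + (-3)·ω_4^2 + (2)·ω_4^4 + (-2)·ω_4^6

X[2] = 9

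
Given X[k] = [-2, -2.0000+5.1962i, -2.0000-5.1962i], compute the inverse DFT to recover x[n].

x[n] = (1/3) Σ(k=0 to 2) X[k] · e^(2πikn/3)

Computing each x[n]:
x[0] = -2
x[1] = -3
x[2] = 3

x = [-2, -3, 3]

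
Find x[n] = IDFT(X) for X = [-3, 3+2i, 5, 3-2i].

x[n] = (1/4) Σ(k=0 to 3) X[k] · e^(2πikn/4)

Computing each x[n]:
x[0] = 2
x[1] = -3
x[2] = -1
x[3] = -1

x = [2, -3, -1, -1]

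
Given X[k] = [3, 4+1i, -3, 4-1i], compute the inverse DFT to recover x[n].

x[n] = (1/4) Σ(k=0 to 3) X[k] · e^(2πikn/4)

Computing each x[n]:
x[0] = 2
x[1] = 1
x[2] = -2
x[3] = 2

x = [2, 1, -2, 2]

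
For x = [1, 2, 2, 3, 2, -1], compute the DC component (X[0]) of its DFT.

X[0] = Σ(n=0 to 5) x[n] · ω_6^0 = Σ x[n]
= (1) + (2) + (2) + (3) + (2) + (-1)

X[0] = 9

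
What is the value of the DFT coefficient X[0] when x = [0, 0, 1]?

X[0] = Σ(n=0 to 2) x[n] · ω_3^0 = Σ x[n]
= (0) + (0) + (1)

X[0] = 1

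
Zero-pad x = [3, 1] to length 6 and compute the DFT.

Original 2-point DFT: [4, 2]
Zero-padded 6-point DFT provides frequency interpolation.

DFT_6([x, 0, ...]) = [4, 3.5000-0.8660i, 2.5000-0.8660i, 2, 2.5000+0.8660i, 3.5000+0.8660i]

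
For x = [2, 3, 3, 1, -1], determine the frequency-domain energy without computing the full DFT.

Parseval: Σ|x[n]|² = (1/N)Σ|X[k]|², so Σ|X[k]|² = N·Σ|x[n]|² = 5·24.0000

Σ|X[k]|² = N·Σ|x[n]|² = 5·24.0000 = 120.0000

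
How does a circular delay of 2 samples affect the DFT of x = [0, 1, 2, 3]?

Time shift by 2: X_shifted[k] = ω_4^(2k) · X[k]
Shifted x = [2, 3, 0, 1]

DFT(x[n-2]) = [6, 2-2i, -2, 2+2i]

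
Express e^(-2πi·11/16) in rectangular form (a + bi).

ω_16^11 = e^(-2πi·11/16)
= cos(-2π·11/16) + i·sin(-2π·11/16)
= cos(-22π/16) + i·sin(-22π/16)

ω_16^11 = cos(-22π/16) + i·sin(-22π/16) = -0.3827+0.9239i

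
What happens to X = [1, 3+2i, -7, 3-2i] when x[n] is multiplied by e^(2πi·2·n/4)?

Modulation property: DFT(ω_4^(-2n)·x[n]) = X[(k-2) mod 4], so circularly shift X by 2 positions.

X[k-2] = [-7, 3-2i, 1, 3+2i]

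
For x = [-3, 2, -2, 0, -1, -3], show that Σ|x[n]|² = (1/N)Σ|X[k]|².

Time domain:
Σ|x[n]|² = |-3|² + |2|² + |-2|² + |0|² + |-1|² + |-3|² = 27.0000

Frequency domain:
(1/6)Σ|X[k]|² = (1/6)(|-7|² + |-2.0000-3.4641i|² + |-1.0000-5.1962i|² + |-5|² + |-1.0000+5.1962i|² + |-2.0000+3.4641i|²) = (1/6)·162.0000 = 27.0000

Both sides agree, confirming Parseval's theorem.

Σ|x[n]|² = (1/N)Σ|X[k]|² = 27.0000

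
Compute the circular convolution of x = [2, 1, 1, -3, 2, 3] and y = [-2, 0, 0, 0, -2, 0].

(x ⊛ y)[n] = Σ(m=0 to 5) x[m] · y[(n-m) mod 6]

Computing each output sample:
(x ⊛ y)[0] = -6
(x ⊛ y)[1] = 4
(x ⊛ y)[2] = -6
(x ⊛ y)[3] = 0
(x ⊛ y)[4] = -8
(x ⊛ y)[5] = -8

x ⊛ y = [-6, 4, -6, 0, -8, -8]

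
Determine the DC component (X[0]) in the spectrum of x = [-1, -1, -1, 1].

X[0] = Σ(n=0 to 3) x[n] · ω_4^0 = Σ x[n]
= (-1) + (-1) + (-1) + (1)

X[0] = -2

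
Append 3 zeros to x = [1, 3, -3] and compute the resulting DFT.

Original 3-point DFT: [1, 1.0000-5.1962i, 1.0000+5.1962i]
Zero-padded 6-point DFT provides frequency interpolation.

DFT_6([x, 0, ...]) = [1, 4, 1.0000-5.1962i, -5, 1.0000+5.1962i, 4]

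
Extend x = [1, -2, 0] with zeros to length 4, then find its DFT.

Original 3-point DFT: [-1, 2.0000+1.7321i, 2.0000-1.7321i]
Zero-padded 4-point DFT provides frequency interpolation.

DFT_4([x, 0, ...]) = [-1, 1+2i, 3, 1-2i]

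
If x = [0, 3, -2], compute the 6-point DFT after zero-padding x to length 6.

Original 3-point DFT: [1, -0.5000-4.3301i, -0.5000+4.3301i]
Zero-padded 6-point DFT provides frequency interpolation.

DFT_6([x, 0, ...]) = [1, 2.5000-0.8660i, -0.5000-4.3301i, -5, -0.5000+4.3301i, 2.5000+0.8660i]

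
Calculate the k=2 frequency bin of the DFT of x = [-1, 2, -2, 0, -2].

X[2] = Σ(n=0 to 4) x[n] · ω_5^(2n) where ω_5 = e^(-2πi/5)
= (-1)·ω_5^0 + (2)·ω_5^2 + (-2)·ω_5^4 + (0)·ω_5^6 + (-2)·ω_5^8

X[2] = -1.6180-4.2533i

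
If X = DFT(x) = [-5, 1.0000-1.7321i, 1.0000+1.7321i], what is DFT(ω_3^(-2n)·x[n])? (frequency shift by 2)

Modulation property: DFT(ω_3^(-2n)·x[n]) = X[(k-2) mod 3], so circularly shift X by 2 positions.

X[k-2] = [1.0000-1.7321i, 1.0000+1.7321i, -5]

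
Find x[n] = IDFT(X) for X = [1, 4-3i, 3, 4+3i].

x[n] = (1/4) Σ(k=0 to 3) X[k] · e^(2πikn/4)

Computing each x[n]:
x[0] = 3
x[1] = 1
x[2] = -1
x[3] = -2

x = [3, 1, -1, -2]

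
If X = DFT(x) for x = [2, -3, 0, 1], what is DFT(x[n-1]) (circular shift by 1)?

Time shift by 1: X_shifted[k] = ω_4^(1k) · X[k]
Shifted x = [1, 2, -3, 0]

DFT(x[n-1]) = [0, 4-2i, -4, 4+2i]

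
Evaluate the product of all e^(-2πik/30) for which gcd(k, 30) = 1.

The primitive 30th roots of unity are ω_30^k for k coprime to 30: k ∈ {1, 7, 11, 13, 17, 19, 23, 29}
Their product equals the constant term of the cyclotomic polynomial Φ_30(x) up to sign.
For n ≥ 3, the product of all primitive nth roots of unity is 1. (For n=1 it is 1; for n=2 it is -1.)

1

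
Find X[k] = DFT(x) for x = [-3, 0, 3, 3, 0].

X[k] = Σ(n=0 to 4) x[n] · ω_5^(nk)
where ω_5 = e^(-2πi/5)

Computing each X[k]:
X[0] = 3
X[1] = -7.8541
X[2] = -1.1459
X[3] = -1.1459
X[4] = -7.8541

X = [3, -7.8541, -1.1459, -1.1459, -7.8541]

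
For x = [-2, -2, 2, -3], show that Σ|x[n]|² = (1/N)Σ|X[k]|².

Time domain:
Σ|x[n]|² = |-2|² + |-2|² + |2|² + |-3|² = 21.0000

Frequency domain:
(1/4)Σ|X[k]|² = (1/4)(|-5|² + |-4-1i|² + |5|² + |-4+1i|²) = (1/4)·84.0000 = 21.0000

Both sides agree, confirming Parseval's theorem.

Σ|x[n]|² = (1/N)Σ|X[k]|² = 21.0000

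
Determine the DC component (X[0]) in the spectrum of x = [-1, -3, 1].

X[0] = Σ(n=0 to 2) x[n] · ω_3^0 = Σ x[n]
= (-1) + (-3) + (1)

X[0] = -3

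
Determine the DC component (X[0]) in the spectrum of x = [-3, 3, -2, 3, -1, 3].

X[0] = Σ(n=0 to 5) x[n] · ω_6^0 = Σ x[n]
= (-3) + (3) + (-2) + (3) + (-1) + (3)

X[0] = 3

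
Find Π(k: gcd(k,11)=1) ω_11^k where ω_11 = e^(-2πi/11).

The primitive 11th roots of unity are ω_11^k for k coprime to 11: k ∈ {1, 2, 3, 4, 5, 6, 7, 8, 9, 10}
Their product equals the constant term of the cyclotomic polynomial Φ_11(x) up to sign.
For n ≥ 3, the product of all primitive nth roots of unity is 1. (For n=1 it is 1; for n=2 it is -1.)

1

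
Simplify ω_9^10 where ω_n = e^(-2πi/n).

Since ω_9^9 = 1, powers reduce modulo 9.
10 mod 9 = 1
So ω_9^10 = ω_9^1 = e^(-2πi·1/9)

ω_9^10 = ω_9^1 = 0.7660-0.6428i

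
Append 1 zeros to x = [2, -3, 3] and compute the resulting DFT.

Original 3-point DFT: [2, 2.0000+5.1962i, 2.0000-5.1962i]
Zero-padded 4-point DFT provides frequency interpolation.

DFT_4([x, 0, ...]) = [2, -1+3i, 8, -1-3i]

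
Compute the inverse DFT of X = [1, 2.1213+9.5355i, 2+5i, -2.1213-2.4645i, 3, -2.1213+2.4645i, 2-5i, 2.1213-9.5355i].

x[n] = (1/8) Σ(k=0 to 7) X[k] · e^(2πikn/8)

Computing each x[n]:
x[0] = 1
x[1] = -2
x[2] = -3
x[3] = -1
x[4] = 1
x[5] = -1
x[6] = 3
x[7] = 3

x = [1, -2, -3, -1, 1, -1, 3, 3]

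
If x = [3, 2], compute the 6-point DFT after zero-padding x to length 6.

Original 2-point DFT: [5, 1]
Zero-padded 6-point DFT provides frequency interpolation.

DFT_6([x, 0, ...]) = [5, 4.0000-1.7321i, 2.0000-1.7321i, 1, 2.0000+1.7321i, 4.0000+1.7321i]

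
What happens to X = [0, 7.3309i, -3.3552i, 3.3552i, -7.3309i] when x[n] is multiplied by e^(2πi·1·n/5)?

Modulation property: DFT(ω_5^(-1n)·x[n]) = X[(k-1) mod 5], so circularly shift X by 1 positions.

X[k-1] = [-7.3309i, 0, 7.3309i, -3.3552i, 3.3552i]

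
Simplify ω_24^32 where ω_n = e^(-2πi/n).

Since ω_24^24 = 1, powers reduce modulo 24.
32 mod 24 = 8
So ω_24^32 = ω_24^8 = e^(-2πi·8/24)

ω_24^32 = ω_24^8 = -0.5000-0.8660i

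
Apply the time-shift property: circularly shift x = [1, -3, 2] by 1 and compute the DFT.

Time shift by 1: X_shifted[k] = ω_3^(1k) · X[k]
Shifted x = [2, 1, -3]

DFT(x[n-1]) = [0, 3.0000-3.4641i, 3.0000+3.4641i]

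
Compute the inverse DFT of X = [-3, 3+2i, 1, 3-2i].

x[n] = (1/4) Σ(k=0 to 3) X[k] · e^(2πikn/4)

Computing each x[n]:
x[0] = 1
x[1] = -2
x[2] = -2
x[3] = 0

x = [1, -2, -2, 0]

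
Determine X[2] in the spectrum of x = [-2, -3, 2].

X[2] = Σ(n=0 to 2) x[n] · ω_3^(2n) where ω_3 = e^(-2πi/3)
= (-2)·ω_3^0 + (-3)·ω_3^2 + (2)·ω_3^4

X[2] = -1.5000-4.3301i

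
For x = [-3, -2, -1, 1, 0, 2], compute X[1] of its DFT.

X[1] = Σ(n=0 to 5) x[n] · ω_6^(1n) where ω_6 = e^(-2πi/6)
= (-3)·ω_6^0 + (-2)·ω_6^1 + (-1)·ω_6^2 + (1)·ω_6^3 + (0)·ω_6^4 + (2)·ω_6^5

X[1] = -3.5000+4.3301i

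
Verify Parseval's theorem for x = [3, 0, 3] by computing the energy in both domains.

Time domain:
Σ|x[n]|² = |3|² + |0|² + |3|² = 18.0000

Frequency domain:
(1/3)Σ|X[k]|² = (1/3)(|6|² + |1.5000+2.5981i|² + |1.5000-2.5981i|²) = (1/3)·54.0000 = 18.0000

Both sides agree, confirming Parseval's theorem.

Σ|x[n]|² = (1/N)Σ|X[k]|² = 18.0000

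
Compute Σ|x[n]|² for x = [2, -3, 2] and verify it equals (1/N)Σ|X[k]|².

Time domain:
Σ|x[n]|² = |2|² + |-3|² + |2|² = 17.0000

Frequency domain:
(1/3)Σ|X[k]|² = (1/3)(|1|² + |2.5000+4.3301i|² + |2.5000-4.3301i|²) = (1/3)·51.0000 = 17.0000

Both sides agree, confirming Parseval's theorem.

Σ|x[n]|² = (1/N)Σ|X[k]|² = 17.0000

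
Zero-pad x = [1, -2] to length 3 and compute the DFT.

Original 2-point DFT: [-1, 3]
Zero-padded 3-point DFT provides frequency interpolation.

DFT_3([x, 0, ...]) = [-1, 2.0000+1.7321i, 2.0000-1.7321i]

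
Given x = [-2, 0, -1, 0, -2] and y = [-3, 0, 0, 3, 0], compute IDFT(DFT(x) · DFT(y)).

(x ⊛ y)[n] = Σ(m=0 to 4) x[m] · y[(n-m) mod 5]

Computing each output sample:
(x ⊛ y)[0] = 3
(x ⊛ y)[1] = 0
(x ⊛ y)[2] = -3
(x ⊛ y)[3] = -6
(x ⊛ y)[4] = 6

x ⊛ y = [3, 0, -3, -6, 6]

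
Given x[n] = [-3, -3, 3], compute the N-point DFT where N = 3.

X[k] = Σ(n=0 to 2) x[n] · ω_3^(nk)
where ω_3 = e^(-2πi/3)

Computing each X[k]:
X[0] = -3
X[1] = -3.0000+5.1962i
X[2] = -3.0000-5.1962i

X = [-3, -3.0000+5.1962i, -3.0000-5.1962i]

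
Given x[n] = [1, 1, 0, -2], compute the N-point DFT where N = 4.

X[k] = Σ(n=0 to 3) x[n] · ω_4^(nk)
where ω_4 = e^(-2πi/4)

Computing each X[k]:
X[0] = 0
X[1] = 1-3i
X[2] = 2
X[3] = 1+3i

X = [0, 1-3i, 2, 1+3i]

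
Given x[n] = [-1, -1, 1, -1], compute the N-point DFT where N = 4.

X[k] = Σ(n=0 to 3) x[n] · ω_4^(nk)
where ω_4 = e^(-2πi/4)

Computing each X[k]:
X[0] = -2
X[1] = -2
X[2] = 2
X[3] = -2

X = [-2, -2, 2, -2]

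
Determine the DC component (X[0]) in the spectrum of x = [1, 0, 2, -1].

X[0] = Σ(n=0 to 3) x[n] · ω_4^0 = Σ x[n]
= (1) + (0) + (2) + (-1)

X[0] = 2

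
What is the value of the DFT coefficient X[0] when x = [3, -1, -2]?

X[0] = Σ(n=0 to 2) x[n] · ω_3^0 = Σ x[n]
= (3) + (-1) + (-2)

X[0] = 0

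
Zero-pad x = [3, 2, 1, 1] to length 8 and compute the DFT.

Original 4-point DFT: [7, 2-1i, 1, 2+1i]
Zero-padded 8-point DFT provides frequency interpolation.

DFT_8([x, 0, ...]) = [7, 3.7071-3.1213i, 2-1i, 2.2929-1.1213i, 1, 2.2929+1.1213i, 2+1i, 3.7071+3.1213i]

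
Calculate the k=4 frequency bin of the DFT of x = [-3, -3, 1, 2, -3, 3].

X[4] = Σ(n=0 to 5) x[n] · ω_6^(4n) where ω_6 = e^(-2πi/6)
= (-3)·ω_6^0 + (-3)·ω_6^4 + (1)·ω_6^8 + (2)·ω_6^12 + (-3)·ω_6^16 + (3)·ω_6^20

X[4] = -8.6603i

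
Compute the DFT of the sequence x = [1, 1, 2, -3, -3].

X[k] = Σ(n=0 to 4) x[n] · ω_5^(nk)
where ω_5 = e^(-2πi/5)

Computing each X[k]:
X[0] = -2
X[1] = 1.1910-6.7432i
X[2] = 2.3090+2.4041i
X[3] = 2.3090-2.4041i
X[4] = 1.1910+6.7432i

X = [-2, 1.1910-6.7432i, 2.3090+2.4041i, 2.3090-2.4041i, 1.1910+6.7432i]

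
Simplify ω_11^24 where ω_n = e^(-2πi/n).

Since ω_11^11 = 1, powers reduce modulo 11.
24 mod 11 = 2
So ω_11^24 = ω_11^2 = e^(-2πi·2/11)

ω_11^24 = ω_11^2 = 0.4154-0.9096i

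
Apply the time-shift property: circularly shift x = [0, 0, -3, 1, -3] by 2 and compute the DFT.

Time shift by 2: X_shifted[k] = ω_5^(2k) · X[k]
Shifted x = [1, -3, 0, 0, -3]

DFT(x[n-2]) = [-5, -0.8541, 5.8541, 5.8541, -0.8541]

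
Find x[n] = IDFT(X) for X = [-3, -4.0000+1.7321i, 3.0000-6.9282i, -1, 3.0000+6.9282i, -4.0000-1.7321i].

x[n] = (1/6) Σ(k=0 to 5) X[k] · e^(2πikn/6)

Computing each x[n]:
x[0] = -1
x[1] = 0
x[2] = -3
x[3] = 2
x[4] = 2
x[5] = -3

x = [-1, 0, -3, 2, 2, -3]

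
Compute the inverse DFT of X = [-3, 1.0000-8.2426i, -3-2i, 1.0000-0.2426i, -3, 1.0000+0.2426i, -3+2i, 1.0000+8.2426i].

x[n] = (1/8) Σ(k=0 to 7) X[k] · e^(2πikn/8)

Computing each x[n]:
x[0] = -1
x[1] = 2
x[2] = 2
x[3] = 1
x[4] = -2
x[5] = -1
x[6] = -2
x[7] = -2

x = [-1, 2, 2, 1, -2, -1, -2, -2]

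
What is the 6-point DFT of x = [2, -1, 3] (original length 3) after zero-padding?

Original 3-point DFT: [4, 1.0000+3.4641i, 1.0000-3.4641i]
Zero-padded 6-point DFT provides frequency interpolation.

DFT_6([x, 0, ...]) = [4, -1.7321i, 1.0000+3.4641i, 6, 1.0000-3.4641i, 1.7321i]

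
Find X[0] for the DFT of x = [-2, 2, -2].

X[0] = Σ(n=0 to 2) x[n] · ω_3^0 = Σ x[n]
= (-2) + (2) + (-2)

X[0] = -2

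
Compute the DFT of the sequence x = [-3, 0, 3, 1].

X[k] = Σ(n=0 to 3) x[n] · ω_4^(nk)
where ω_4 = e^(-2πi/4)

Computing each X[k]:
X[0] = 1
X[1] = -6+1i
X[2] = -1
X[3] = -6-1i

X = [1, -6+1i, -1, -6-1i]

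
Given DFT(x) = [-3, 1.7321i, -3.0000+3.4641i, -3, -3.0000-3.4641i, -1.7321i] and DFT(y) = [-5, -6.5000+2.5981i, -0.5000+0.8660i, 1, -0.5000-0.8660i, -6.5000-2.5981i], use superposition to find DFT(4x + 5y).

By linearity: DFT(4x + 5y) = 4·DFT(x) + 5·DFT(y)
= 4·[-3, 1.7321i, -3.0000+3.4641i, -3, -3.0000-3.4641i, -1.7321i] + 5·[-5, -6.5000+2.5981i, -0.5000+0.8660i, 1, -0.5000-0.8660i, -6.5000-2.5981i]

Computing element-wise:
Z[0] = 4·(-3) + 5·(-5) = -37
Z[1] = 4·(1.7321i) + 5·(-6.5000+2.5981i) = -32.5000+19.9189i
Z[2] = 4·(-3.0000+3.4641i) + 5·(-0.5000+0.8660i) = -14.5000+18.1864i
Z[3] = 4·(-3) + 5·(1) = -7
Z[4] = 4·(-3.0000-3.4641i) + 5·(-0.5000-0.8660i) = -14.5000-18.1864i
Z[5] = 4·(-1.7321i) + 5·(-6.5000-2.5981i) = -32.5000-19.9189i

DFT(4x + 5y) = 4·X + 5·Y = [-37, -32.5000+19.9189i, -14.5000+18.1864i, -7, -14.5000-18.1864i, -32.5000-19.9189i]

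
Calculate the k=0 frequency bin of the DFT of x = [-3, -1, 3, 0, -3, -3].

X[0] = Σ(n=0 to 5) x[n] · ω_6^0 = Σ x[n]
= (-3) + (-1) + (3) + (0) + (-3) + (-3)

X[0] = -7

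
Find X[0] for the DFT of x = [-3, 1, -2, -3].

X[0] = Σ(n=0 to 3) x[n] · ω_4^0 = Σ x[n]
= (-3) + (1) + (-2) + (-3)

X[0] = -7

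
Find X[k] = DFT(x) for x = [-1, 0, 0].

X[k] = Σ(n=0 to 2) x[n] · ω_3^(nk)
where ω_3 = e^(-2πi/3)

Computing each X[k]:
X[0] = -1
X[1] = -1
X[2] = -1

X = [-1, -1, -1]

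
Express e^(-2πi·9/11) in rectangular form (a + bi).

ω_11^9 = e^(-2πi·9/11)
= cos(-2π·9/11) + i·sin(-2π·9/11)
= cos(-18π/11) + i·sin(-18π/11)

ω_11^9 = cos(-18π/11) + i·sin(-18π/11) = 0.4154+0.9096i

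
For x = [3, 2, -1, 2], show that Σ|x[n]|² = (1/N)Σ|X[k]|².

Time domain:
Σ|x[n]|² = |3|² + |2|² + |-1|² + |2|² = 18.0000

Frequency domain:
(1/4)Σ|X[k]|² = (1/4)(|6|² + |4|² + |-2|² + |4|²) = (1/4)·72.0000 = 18.0000

Both sides agree, confirming Parseval's theorem.

Σ|x[n]|² = (1/N)Σ|X[k]|² = 18.0000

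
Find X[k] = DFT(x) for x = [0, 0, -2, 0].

X[k] = Σ(n=0 to 3) x[n] · ω_4^(nk)
where ω_4 = e^(-2πi/4)

Computing each X[k]:
X[0] = -2
X[1] = 2
X[2] = -2
X[3] = 2

X = [-2, 2, -2, 2]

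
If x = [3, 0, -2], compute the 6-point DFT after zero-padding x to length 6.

Original 3-point DFT: [1, 4.0000-1.7321i, 4.0000+1.7321i]
Zero-padded 6-point DFT provides frequency interpolation.

DFT_6([x, 0, ...]) = [1, 4.0000+1.7321i, 4.0000-1.7321i, 1, 4.0000+1.7321i, 4.0000-1.7321i]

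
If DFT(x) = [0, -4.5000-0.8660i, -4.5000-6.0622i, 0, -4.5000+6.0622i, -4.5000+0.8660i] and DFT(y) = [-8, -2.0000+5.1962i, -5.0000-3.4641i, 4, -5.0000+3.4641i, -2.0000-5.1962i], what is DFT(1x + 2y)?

By linearity: DFT(1x + 2y) = 1·DFT(x) + 2·DFT(y)
= 1·[0, -4.5000-0.8660i, -4.5000-6.0622i, 0, -4.5000+6.0622i, -4.5000+0.8660i] + 2·[-8, -2.0000+5.1962i, -5.0000-3.4641i, 4, -5.0000+3.4641i, -2.0000-5.1962i]

Computing element-wise:
Z[0] = 1·(0) + 2·(-8) = -16
Z[1] = 1·(-4.5000-0.8660i) + 2·(-2.0000+5.1962i) = -8.5000+9.5264i
Z[2] = 1·(-4.5000-6.0622i) + 2·(-5.0000-3.4641i) = -14.5000-12.9904i
Z[3] = 1·(0) + 2·(4) = 8
Z[4] = 1·(-4.5000+6.0622i) + 2·(-5.0000+3.4641i) = -14.5000+12.9904i
Z[5] = 1·(-4.5000+0.8660i) + 2·(-2.0000-5.1962i) = -8.5000-9.5264i

DFT(1x + 2y) = 1·X + 2·Y = [-16, -8.5000+9.5264i, -14.5000-12.9904i, 8, -14.5000+12.9904i, -8.5000-9.5264i]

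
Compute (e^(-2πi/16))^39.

Since ω_16^16 = 1, powers reduce modulo 16.
39 mod 16 = 7
So ω_16^39 = ω_16^7 = e^(-2πi·7/16)

ω_16^39 = ω_16^7 = -0.9239-0.3827i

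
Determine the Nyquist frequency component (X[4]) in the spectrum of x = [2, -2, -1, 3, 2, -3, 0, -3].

X[4] = Σ(n=0 to 7) x[n] · ω_8^(4n) where ω_8 = e^(-2πi/8)
= (2)·ω_8^0 + (-2)·ω_8^4 + (-1)·ω_8^8 + (3)·ω_8^12 + (2)·ω_8^16 + (-3)·ω_8^20 + (0)·ω_8^24 + (-3)·ω_8^28

X[4] = 8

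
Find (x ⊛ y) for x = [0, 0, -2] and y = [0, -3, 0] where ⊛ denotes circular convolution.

(x ⊛ y)[n] = Σ(m=0 to 2) x[m] · y[(n-m) mod 3]

Computing each output sample:
(x ⊛ y)[0] = 6
(x ⊛ y)[1] = 0
(x ⊛ y)[2] = 0

x ⊛ y = [6, 0, 0]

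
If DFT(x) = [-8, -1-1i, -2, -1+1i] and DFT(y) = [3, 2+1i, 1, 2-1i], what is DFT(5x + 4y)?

By linearity: DFT(5x + 4y) = 5·DFT(x) + 4·DFT(y)
= 5·[-8, -1-1i, -2, -1+1i] + 4·[3, 2+1i, 1, 2-1i]

Computing element-wise:
Z[0] = 5·(-8) + 4·(3) = -28
Z[1] = 5·(-1-1i) + 4·(2+1i) = 3-1i
Z[2] = 5·(-2) + 4·(1) = -6
Z[3] = 5·(-1+1i) + 4·(2-1i) = 3+1i

DFT(5x + 4y) = 5·X + 4·Y = [-28, 3-1i, -6, 3+1i]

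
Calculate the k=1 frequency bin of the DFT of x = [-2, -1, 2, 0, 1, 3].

X[1] = Σ(n=0 to 5) x[n] · ω_6^(1n) where ω_6 = e^(-2πi/6)
= (-2)·ω_6^0 + (-1)·ω_6^1 + (2)·ω_6^2 + (0)·ω_6^3 + (1)·ω_6^4 + (3)·ω_6^5

X[1] = -2.5000+2.5981i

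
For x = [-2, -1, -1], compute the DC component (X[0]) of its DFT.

X[0] = Σ(n=0 to 2) x[n] · ω_3^0 = Σ x[n]
= (-2) + (-1) + (-1)

X[0] = -4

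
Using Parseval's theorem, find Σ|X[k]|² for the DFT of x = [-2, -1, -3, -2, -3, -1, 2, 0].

Parseval: Σ|x[n]|² = (1/N)Σ|X[k]|², so Σ|X[k]|² = N·Σ|x[n]|² = 8·32.0000

Σ|X[k]|² = N·Σ|x[n]|² = 8·32.0000 = 256.0000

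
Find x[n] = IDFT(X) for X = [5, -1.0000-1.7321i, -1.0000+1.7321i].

x[n] = (1/3) Σ(k=0 to 2) X[k] · e^(2πikn/3)

Computing each x[n]:
x[0] = 1
x[1] = 3
x[2] = 1

x = [1, 3, 1]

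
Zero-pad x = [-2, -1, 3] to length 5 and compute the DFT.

Original 3-point DFT: [0, -3.0000+3.4641i, -3.0000-3.4641i]
Zero-padded 5-point DFT provides frequency interpolation.

DFT_5([x, 0, ...]) = [0, -4.7361-0.8123i, -0.2639+3.4410i, -0.2639-3.4410i, -4.7361+0.8123i]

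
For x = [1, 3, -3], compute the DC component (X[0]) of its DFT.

X[0] = Σ(n=0 to 2) x[n] · ω_3^0 = Σ x[n]
= (1) + (3) + (-3)

X[0] = 1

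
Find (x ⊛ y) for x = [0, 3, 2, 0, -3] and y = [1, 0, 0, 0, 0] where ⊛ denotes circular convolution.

(x ⊛ y)[n] = Σ(m=0 to 4) x[m] · y[(n-m) mod 5]

Computing each output sample:
(x ⊛ y)[0] = 0
(x ⊛ y)[1] = 3
(x ⊛ y)[2] = 2
(x ⊛ y)[3] = 0
(x ⊛ y)[4] = -3

x ⊛ y = [0, 3, 2, 0, -3]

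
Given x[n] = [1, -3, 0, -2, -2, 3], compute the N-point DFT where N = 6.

X[k] = Σ(n=0 to 5) x[n] · ω_6^(nk)
where ω_6 = e^(-2πi/6)

Computing each X[k]:
X[0] = -3
X[1] = 4.0000+3.4641i
X[2] = 6.9282i
X[3] = 1
X[4] = -6.9282i
X[5] = 4.0000-3.4641i

X = [-3, 4.0000+3.4641i, 6.9282i, 1, -6.9282i, 4.0000-3.4641i]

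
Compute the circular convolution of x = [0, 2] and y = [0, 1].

(x ⊛ y)[n] = Σ(m=0 to 1) x[m] · y[(n-m) mod 2]

Computing each output sample:
(x ⊛ y)[0] = 2
(x ⊛ y)[1] = 0

x ⊛ y = [2, 0]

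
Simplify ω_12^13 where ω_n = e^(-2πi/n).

Since ω_12^12 = 1, powers reduce modulo 12.
13 mod 12 = 1
So ω_12^13 = ω_12^1 = e^(-2πi·1/12)

ω_12^13 = ω_12^1 = 0.8660-0.5000i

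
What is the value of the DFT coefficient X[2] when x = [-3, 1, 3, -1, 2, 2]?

X[2] = Σ(n=0 to 5) x[n] · ω_6^(2n) where ω_6 = e^(-2πi/6)
= (-3)·ω_6^0 + (1)·ω_6^2 + (3)·ω_6^4 + (-1)·ω_6^6 + (2)·ω_6^8 + (2)·ω_6^10

X[2] = -8.0000+1.7321i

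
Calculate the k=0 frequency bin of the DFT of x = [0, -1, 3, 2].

X[0] = Σ(n=0 to 3) x[n] · ω_4^0 = Σ x[n]
= (0) + (-1) + (3) + (2)

X[0] = 4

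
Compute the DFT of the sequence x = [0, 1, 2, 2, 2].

X[k] = Σ(n=0 to 4) x[n] · ω_5^(nk)
where ω_5 = e^(-2πi/5)

Computing each X[k]:
X[0] = 7
X[1] = -2.3090+0.9511i
X[2] = -1.1910+0.5878i
X[3] = -1.1910-0.5878i
X[4] = -2.3090-0.9511i

X = [7, -2.3090+0.9511i, -1.1910+0.5878i, -1.1910-0.5878i, -2.3090-0.9511i]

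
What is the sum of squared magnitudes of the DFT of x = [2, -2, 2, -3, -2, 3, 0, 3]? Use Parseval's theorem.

Parseval: Σ|x[n]|² = (1/N)Σ|X[k]|², so Σ|X[k]|² = N·Σ|x[n]|² = 8·43.0000

Σ|X[k]|² = N·Σ|x[n]|² = 8·43.0000 = 344.0000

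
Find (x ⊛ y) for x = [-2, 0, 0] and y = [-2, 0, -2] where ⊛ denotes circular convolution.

(x ⊛ y)[n] = Σ(m=0 to 2) x[m] · y[(n-m) mod 3]

Computing each output sample:
(x ⊛ y)[0] = 4
(x ⊛ y)[1] = 0
(x ⊛ y)[2] = 4

x ⊛ y = [4, 0, 4]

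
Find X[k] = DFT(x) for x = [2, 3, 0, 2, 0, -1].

X[k] = Σ(n=0 to 5) x[n] · ω_6^(nk)
where ω_6 = e^(-2πi/6)

Computing each X[k]:
X[0] = 6
X[1] = 1.0000-3.4641i
X[2] = 3.0000-3.4641i
X[3] = -2
X[4] = 3.0000+3.4641i
X[5] = 1.0000+3.4641i

X = [6, 1.0000-3.4641i, 3.0000-3.4641i, -2, 3.0000+3.4641i, 1.0000+3.4641i]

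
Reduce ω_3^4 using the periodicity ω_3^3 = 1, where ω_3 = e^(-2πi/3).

Since ω_3^3 = 1, powers reduce modulo 3.
4 mod 3 = 1
So ω_3^4 = ω_3^1 = e^(-2πi·1/3)

ω_3^4 = ω_3^1 = -0.5000-0.8660i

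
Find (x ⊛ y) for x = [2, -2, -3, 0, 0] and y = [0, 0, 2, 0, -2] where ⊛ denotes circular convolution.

(x ⊛ y)[n] = Σ(m=0 to 4) x[m] · y[(n-m) mod 5]

Computing each output sample:
(x ⊛ y)[0] = 4
(x ⊛ y)[1] = 6
(x ⊛ y)[2] = 4
(x ⊛ y)[3] = -4
(x ⊛ y)[4] = -10

x ⊛ y = [4, 6, 4, -4, -10]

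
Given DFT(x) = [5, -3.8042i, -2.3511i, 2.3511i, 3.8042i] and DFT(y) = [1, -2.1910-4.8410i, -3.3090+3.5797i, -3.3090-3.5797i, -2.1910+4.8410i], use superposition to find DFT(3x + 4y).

By linearity: DFT(3x + 4y) = 3·DFT(x) + 4·DFT(y)
= 3·[5, -3.8042i, -2.3511i, 2.3511i, 3.8042i] + 4·[1, -2.1910-4.8410i, -3.3090+3.5797i, -3.3090-3.5797i, -2.1910+4.8410i]

Computing element-wise:
Z[0] = 3·(5) + 4·(1) = 19
Z[1] = 3·(-3.8042i) + 4·(-2.1910-4.8410i) = -8.7640-30.7766i
Z[2] = 3·(-2.3511i) + 4·(-3.3090+3.5797i) = -13.2360+7.2655i
Z[3] = 3·(2.3511i) + 4·(-3.3090-3.5797i) = -13.2360-7.2655i
Z[4] = 3·(3.8042i) + 4·(-2.1910+4.8410i) = -8.7640+30.7766i

DFT(3x + 4y) = 3·X + 4·Y = [19, -8.7640-30.7766i, -13.2360+7.2655i, -13.2360-7.2655i, -8.7640+30.7766i]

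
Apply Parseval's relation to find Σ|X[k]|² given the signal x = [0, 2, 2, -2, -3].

Parseval: Σ|x[n]|² = (1/N)Σ|X[k]|², so Σ|X[k]|² = N·Σ|x[n]|² = 5·21.0000

Σ|X[k]|² = N·Σ|x[n]|² = 5·21.0000 = 105.0000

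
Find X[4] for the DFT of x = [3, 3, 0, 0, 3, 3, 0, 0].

X[4] = Σ(n=0 to 7) x[n] · ω_8^(4n) where ω_8 = e^(-2πi/8)
= (3)·ω_8^0 + (3)·ω_8^4 + (0)·ω_8^8 + (0)·ω_8^12 + (3)·ω_8^16 + (3)·ω_8^20 + (0)·ω_8^24 + (0)·ω_8^28

X[4] = 0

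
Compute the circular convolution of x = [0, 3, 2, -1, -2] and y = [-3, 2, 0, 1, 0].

(x ⊛ y)[n] = Σ(m=0 to 4) x[m] · y[(n-m) mod 5]

Computing each output sample:
(x ⊛ y)[0] = -2
(x ⊛ y)[1] = -10
(x ⊛ y)[2] = -2
(x ⊛ y)[3] = 7
(x ⊛ y)[4] = 7

x ⊛ y = [-2, -10, -2, 7, 7]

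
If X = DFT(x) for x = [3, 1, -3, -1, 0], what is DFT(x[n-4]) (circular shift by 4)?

Time shift by 4: X_shifted[k] = ω_5^(4k) · X[k]
Shifted x = [1, -3, -1, 0, 3]

DFT(x[n-4]) = [0, 1.8090+6.2941i, 0.6910+2.5757i, 0.6910-2.5757i, 1.8090-6.2941i]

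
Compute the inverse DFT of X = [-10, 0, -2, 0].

x[n] = (1/4) Σ(k=0 to 3) X[k] · e^(2πikn/4)

Computing each x[n]:
x[0] = -3
x[1] = -2
x[2] = -3
x[3] = -2

x = [-3, -2, -3, -2]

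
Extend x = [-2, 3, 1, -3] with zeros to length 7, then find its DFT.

Original 4-point DFT: [-1, -3-6i, -1, -3+6i]
Zero-padded 7-point DFT provides frequency interpolation.

DFT_7([x, 0, ...]) = [-1, 2.3509-2.0188i, -5.4390-4.8364i, -3.4119+2.4050i, -3.4119-2.4050i, -5.4390+4.8364i, 2.3509+2.0188i]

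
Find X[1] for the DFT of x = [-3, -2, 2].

X[1] = Σ(n=0 to 2) x[n] · ω_3^(1n) where ω_3 = e^(-2πi/3)
= (-3)·ω_3^0 + (-2)·ω_3^1 + (2)·ω_3^2

X[1] = -3.0000+3.4641i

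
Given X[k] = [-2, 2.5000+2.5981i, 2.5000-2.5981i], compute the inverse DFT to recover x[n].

x[n] = (1/3) Σ(k=0 to 2) X[k] · e^(2πikn/3)

Computing each x[n]:
x[0] = 1
x[1] = -3
x[2] = 0

x = [1, -3, 0]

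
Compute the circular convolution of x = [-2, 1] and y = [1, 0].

(x ⊛ y)[n] = Σ(m=0 to 1) x[m] · y[(n-m) mod 2]

Computing each output sample:
(x ⊛ y)[0] = -2
(x ⊛ y)[1] = 1

x ⊛ y = [-2, 1]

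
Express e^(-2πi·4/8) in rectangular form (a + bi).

ω_8^4 = e^(-2πi·4/8)
= cos(-2π·4/8) + i·sin(-2π·4/8)
= cos(-8π/8) + i·sin(-8π/8)

ω_8^4 = cos(-8π/8) + i·sin(-8π/8) = -1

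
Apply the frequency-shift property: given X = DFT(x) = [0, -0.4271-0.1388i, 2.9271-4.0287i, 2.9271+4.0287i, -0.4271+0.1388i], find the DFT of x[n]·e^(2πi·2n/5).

Modulation property: DFT(ω_5^(-2n)·x[n]) = X[(k-2) mod 5], so circularly shift X by 2 positions.

X[k-2] = [2.9271+4.0287i, -0.4271+0.1388i, 0, -0.4271-0.1388i, 2.9271-4.0287i]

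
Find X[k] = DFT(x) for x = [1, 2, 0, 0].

X[k] = Σ(n=0 to 3) x[n] · ω_4^(nk)
where ω_4 = e^(-2πi/4)

Computing each X[k]:
X[0] = 3
X[1] = 1-2i
X[2] = -1
X[3] = 1+2i

X = [3, 1-2i, -1, 1+2i]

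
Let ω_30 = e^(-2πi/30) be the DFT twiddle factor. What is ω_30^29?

ω_30^29 = e^(-2πi·29/30)
= cos(-2π·29/30) + i·sin(-2π·29/30)
= cos(-58π/30) + i·sin(-58π/30)

ω_30^29 = cos(-58π/30) + i·sin(-58π/30) = 0.9781+0.2079i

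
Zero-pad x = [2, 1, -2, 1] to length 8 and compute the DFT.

Original 4-point DFT: [2, 4, -2, 4]
Zero-padded 8-point DFT provides frequency interpolation.

DFT_8([x, 0, ...]) = [2, 2.0000+0.5858i, 4, 2.0000-3.4142i, -2, 2.0000+3.4142i, 4, 2.0000-0.5858i]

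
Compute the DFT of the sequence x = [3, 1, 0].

X[k] = Σ(n=0 to 2) x[n] · ω_3^(nk)
where ω_3 = e^(-2πi/3)

Computing each X[k]:
X[0] = 4
X[1] = 2.5000-0.8660i
X[2] = 2.5000+0.8660i

X = [4, 2.5000-0.8660i, 2.5000+0.8660i]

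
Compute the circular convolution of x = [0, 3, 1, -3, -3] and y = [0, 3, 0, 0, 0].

(x ⊛ y)[n] = Σ(m=0 to 4) x[m] · y[(n-m) mod 5]

Computing each output sample:
(x ⊛ y)[0] = -9
(x ⊛ y)[1] = 0
(x ⊛ y)[2] = 9
(x ⊛ y)[3] = 3
(x ⊛ y)[4] = -9

x ⊛ y = [-9, 0, 9, 3, -9]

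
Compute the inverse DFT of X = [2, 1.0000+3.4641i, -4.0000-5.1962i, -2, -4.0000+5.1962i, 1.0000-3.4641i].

x[n] = (1/6) Σ(k=0 to 5) X[k] · e^(2πikn/6)

Computing each x[n]:
x[0] = -1
x[1] = 2
x[2] = -2
x[3] = -1
x[4] = 3
x[5] = 1

x = [-1, 2, -2, -1, 3, 1]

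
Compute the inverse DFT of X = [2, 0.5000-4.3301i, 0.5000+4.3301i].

x[n] = (1/3) Σ(k=0 to 2) X[k] · e^(2πikn/3)

Computing each x[n]:
x[0] = 1
x[1] = 3
x[2] = -2

x = [1, 3, -2]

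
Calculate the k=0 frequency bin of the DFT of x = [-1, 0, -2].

X[0] = Σ(n=0 to 2) x[n] · ω_3^0 = Σ x[n]
= (-1) + (0) + (-2)

X[0] = -3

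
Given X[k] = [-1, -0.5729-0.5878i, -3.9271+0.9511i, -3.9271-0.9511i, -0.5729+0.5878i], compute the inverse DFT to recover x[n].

x[n] = (1/5) Σ(k=0 to 4) X[k] · e^(2πikn/5)

Computing each x[n]:
x[0] = -2
x[1] = 1
x[2] = 0
x[3] = -1
x[4] = 1

x = [-2, 1, 0, -1, 1]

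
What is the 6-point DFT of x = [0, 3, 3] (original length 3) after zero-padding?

Original 3-point DFT: [6, -3, -3]
Zero-padded 6-point DFT provides frequency interpolation.

DFT_6([x, 0, ...]) = [6, -5.1962i, -3, 0, -3, 5.1962i]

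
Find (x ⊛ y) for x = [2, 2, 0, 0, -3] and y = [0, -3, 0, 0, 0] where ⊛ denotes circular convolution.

(x ⊛ y)[n] = Σ(m=0 to 4) x[m] · y[(n-m) mod 5]

Computing each output sample:
(x ⊛ y)[0] = 9
(x ⊛ y)[1] = -6
(x ⊛ y)[2] = -6
(x ⊛ y)[3] = 0
(x ⊛ y)[4] = 0

x ⊛ y = [9, -6, -6, 0, 0]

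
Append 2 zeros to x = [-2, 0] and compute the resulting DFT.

Original 2-point DFT: [-2, -2]
Zero-padded 4-point DFT provides frequency interpolation.

DFT_4([x, 0, ...]) = [-2, -2, -2, -2]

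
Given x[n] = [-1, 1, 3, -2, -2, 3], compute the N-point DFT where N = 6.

X[k] = Σ(n=0 to 5) x[n] · ω_6^(nk)
where ω_6 = e^(-2πi/6)

Computing each X[k]:
X[0] = 2
X[1] = 2.5000-2.5981i
X[2] = -5.5000+6.0622i
X[3] = -2
X[4] = -5.5000-6.0622i
X[5] = 2.5000+2.5981i

X = [2, 2.5000-2.5981i, -5.5000+6.0622i, -2, -5.5000-6.0622i, 2.5000+2.5981i]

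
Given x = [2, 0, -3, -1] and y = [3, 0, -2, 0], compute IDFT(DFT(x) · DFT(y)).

(x ⊛ y)[n] = Σ(m=0 to 3) x[m] · y[(n-m) mod 4]

Computing each output sample:
(x ⊛ y)[0] = 12
(x ⊛ y)[1] = 2
(x ⊛ y)[2] = -13
(x ⊛ y)[3] = -3

x ⊛ y = [12, 2, -13, -3]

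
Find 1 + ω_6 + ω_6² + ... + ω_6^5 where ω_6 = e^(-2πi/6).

Sum of all nth roots of unity equals 0 for n > 1 (geometric series with r ≠ 1).

0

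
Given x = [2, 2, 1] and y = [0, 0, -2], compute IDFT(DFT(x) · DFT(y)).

(x ⊛ y)[n] = Σ(m=0 to 2) x[m] · y[(n-m) mod 3]

Computing each output sample:
(x ⊛ y)[0] = -4
(x ⊛ y)[1] = -2
(x ⊛ y)[2] = -4

x ⊛ y = [-4, -2, -4]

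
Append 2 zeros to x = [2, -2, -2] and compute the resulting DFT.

Original 3-point DFT: [-2, 4, 4]
Zero-padded 5-point DFT provides frequency interpolation.

DFT_5([x, 0, ...]) = [-2, 3.0000+3.0777i, 3.0000-0.7265i, 3.0000+0.7265i, 3.0000-3.0777i]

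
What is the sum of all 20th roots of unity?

Sum of all nth roots of unity equals 0 for n > 1 (geometric series with r ≠ 1).

0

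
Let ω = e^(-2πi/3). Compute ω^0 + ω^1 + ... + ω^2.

Sum of all nth roots of unity equals 0 for n > 1 (geometric series with r ≠ 1).

0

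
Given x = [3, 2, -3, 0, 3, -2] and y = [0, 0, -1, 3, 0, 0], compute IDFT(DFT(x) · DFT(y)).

(x ⊛ y)[n] = Σ(m=0 to 5) x[m] · y[(n-m) mod 6]

Computing each output sample:
(x ⊛ y)[0] = -3
(x ⊛ y)[1] = 11
(x ⊛ y)[2] = -9
(x ⊛ y)[3] = 7
(x ⊛ y)[4] = 9
(x ⊛ y)[5] = -9

x ⊛ y = [-3, 11, -9, 7, 9, -9]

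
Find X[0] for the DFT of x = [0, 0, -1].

X[0] = Σ(n=0 to 2) x[n] · ω_3^0 = Σ x[n]
= (0) + (0) + (-1)

X[0] = -1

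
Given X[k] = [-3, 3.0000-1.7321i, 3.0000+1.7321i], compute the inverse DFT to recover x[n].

x[n] = (1/3) Σ(k=0 to 2) X[k] · e^(2πikn/3)

Computing each x[n]:
x[0] = 1
x[1] = -1
x[2] = -3

x = [1, -1, -3]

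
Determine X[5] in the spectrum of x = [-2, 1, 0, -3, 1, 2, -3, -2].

X[5] = Σ(n=0 to 7) x[n] · ω_8^(5n) where ω_8 = e^(-2πi/8)
= (-2)·ω_8^0 + (1)·ω_8^5 + (0)·ω_8^10 + (-3)·ω_8^15 + (1)·ω_8^20 + (2)·ω_8^25 + (-3)·ω_8^30 + (-2)·ω_8^35

X[5] = -3.0000-4.4142i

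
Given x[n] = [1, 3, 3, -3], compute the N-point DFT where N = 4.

X[k] = Σ(n=0 to 3) x[n] · ω_4^(nk)
where ω_4 = e^(-2πi/4)

Computing each X[k]:
X[0] = 4
X[1] = -2-6i
X[2] = 4
X[3] = -2+6i

X = [4, -2-6i, 4, -2+6i]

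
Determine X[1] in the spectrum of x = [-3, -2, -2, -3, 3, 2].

X[1] = Σ(n=0 to 5) x[n] · ω_6^(1n) where ω_6 = e^(-2πi/6)
= (-3)·ω_6^0 + (-2)·ω_6^1 + (-2)·ω_6^2 + (-3)·ω_6^3 + (3)·ω_6^4 + (2)·ω_6^5

X[1] = -0.5000+7.7942i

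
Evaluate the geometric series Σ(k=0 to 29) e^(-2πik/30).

Sum of all nth roots of unity equals 0 for n > 1 (geometric series with r ≠ 1).

0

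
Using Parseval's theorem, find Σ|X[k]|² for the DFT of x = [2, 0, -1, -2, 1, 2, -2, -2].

Parseval: Σ|x[n]|² = (1/N)Σ|X[k]|², so Σ|X[k]|² = N·Σ|x[n]|² = 8·22.0000

Σ|X[k]|² = N·Σ|x[n]|² = 8·22.0000 = 176.0000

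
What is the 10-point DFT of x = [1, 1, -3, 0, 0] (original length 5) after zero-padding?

Original 5-point DFT: [-1, 3.7361+0.8123i, -0.7361-3.4410i, -0.7361+3.4410i, 3.7361-0.8123i]
Zero-padded 10-point DFT provides frequency interpolation.

DFT_10([x, 0, ...]) = [-1, 0.8820+2.2654i, 3.7361+0.8123i, 3.1180-2.7144i, -0.7361-3.4410i, -3, -0.7361+3.4410i, 3.1180+2.7144i, 3.7361-0.8123i, 0.8820-2.2654i]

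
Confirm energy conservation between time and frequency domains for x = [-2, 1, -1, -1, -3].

Time domain:
Σ|x[n]|² = |-2|² + |1|² + |-1|² + |-1|² + |-3|² = 16.0000

Frequency domain:
(1/5)Σ|X[k]|² = (1/5)(|-6|² + |-1.0000-3.8042i|² + |-1.0000-2.3511i|² + |-1.0000+2.3511i|² + |-1.0000+3.8042i|²) = (1/5)·80.0000 = 16.0000

Both sides agree, confirming Parseval's theorem.

Σ|x[n]|² = (1/N)Σ|X[k]|² = 16.0000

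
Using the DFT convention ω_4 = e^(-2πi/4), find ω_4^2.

ω_4^2 = e^(-2πi·2/4)
= cos(-2π·2/4) + i·sin(-2π·2/4)
= cos(-4π/4) + i·sin(-4π/4)

ω_4^2 = cos(-4π/4) + i·sin(-4π/4) = -1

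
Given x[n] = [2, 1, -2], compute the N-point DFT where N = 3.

X[k] = Σ(n=0 to 2) x[n] · ω_3^(nk)
where ω_3 = e^(-2πi/3)

Computing each X[k]:
X[0] = 1
X[1] = 2.5000-2.5981i
X[2] = 2.5000+2.5981i

X = [1, 2.5000-2.5981i, 2.5000+2.5981i]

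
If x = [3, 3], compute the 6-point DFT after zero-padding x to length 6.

Original 2-point DFT: [6, 0]
Zero-padded 6-point DFT provides frequency interpolation.

DFT_6([x, 0, ...]) = [6, 4.5000-2.5981i, 1.5000-2.5981i, 0, 1.5000+2.5981i, 4.5000+2.5981i]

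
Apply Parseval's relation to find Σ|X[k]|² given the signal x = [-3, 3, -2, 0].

Parseval: Σ|x[n]|² = (1/N)Σ|X[k]|², so Σ|X[k]|² = N·Σ|x[n]|² = 4·22.0000

Σ|X[k]|² = N·Σ|x[n]|² = 4·22.0000 = 88.0000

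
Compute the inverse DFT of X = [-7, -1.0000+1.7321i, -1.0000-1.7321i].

x[n] = (1/3) Σ(k=0 to 2) X[k] · e^(2πikn/3)

Computing each x[n]:
x[0] = -3
x[1] = -3
x[2] = -1

x = [-3, -3, -1]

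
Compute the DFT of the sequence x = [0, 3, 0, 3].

X[k] = Σ(n=0 to 3) x[n] · ω_4^(nk)
where ω_4 = e^(-2πi/4)

Computing each X[k]:
X[0] = 6
X[1] = 0
X[2] = -6
X[3] = 0

X = [6, 0, -6, 0]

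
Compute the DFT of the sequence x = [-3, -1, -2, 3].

X[k] = Σ(n=0 to 3) x[n] · ω_4^(nk)
where ω_4 = e^(-2πi/4)

Computing each X[k]:
X[0] = -3
X[1] = -1+4i
X[2] = -7
X[3] = -1-4i

X = [-3, -1+4i, -7, -1-4i]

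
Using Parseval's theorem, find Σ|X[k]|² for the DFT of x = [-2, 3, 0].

Parseval: Σ|x[n]|² = (1/N)Σ|X[k]|², so Σ|X[k]|² = N·Σ|x[n]|² = 3·13.0000

Σ|X[k]|² = N·Σ|x[n]|² = 3·13.0000 = 39.0000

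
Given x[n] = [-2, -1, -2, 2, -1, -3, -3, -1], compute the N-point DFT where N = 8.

X[k] = Σ(n=0 to 7) x[n] · ω_8^(nk)
where ω_8 = e^(-2πi/8)

Computing each X[k]:
X[0] = -11
X[1] = -1.7071-4.5355i
X[2] = 2+5i
X[3] = -0.2929-2.5355i
X[4] = -5
X[5] = -0.2929+2.5355i
X[6] = 2-5i
X[7] = -1.7071+4.5355i

X = [-11, -1.7071-4.5355i, 2+5i, -0.2929-2.5355i, -5, -0.2929+2.5355i, 2-5i, -1.7071+4.5355i]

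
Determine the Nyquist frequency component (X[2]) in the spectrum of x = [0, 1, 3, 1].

X[2] = Σ(n=0 to 3) x[n] · ω_4^(2n) where ω_4 = e^(-2πi/4)
= (0)·ω_4^0 + (1)·ω_4^2 + (3)·ω_4^4 + (1)·ω_4^6

X[2] = 1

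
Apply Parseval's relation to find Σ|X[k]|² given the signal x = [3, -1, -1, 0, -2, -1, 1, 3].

Parseval: Σ|x[n]|² = (1/N)Σ|X[k]|², so Σ|X[k]|² = N·Σ|x[n]|² = 8·26.0000

Σ|X[k]|² = N·Σ|x[n]|² = 8·26.0000 = 208.0000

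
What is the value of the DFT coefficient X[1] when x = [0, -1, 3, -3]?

X[1] = Σ(n=0 to 3) x[n] · ω_4^(1n) where ω_4 = e^(-2πi/4)
= (0)·ω_4^0 + (-1)·ω_4^1 + (3)·ω_4^2 + (-3)·ω_4^3

X[1] = -3-2i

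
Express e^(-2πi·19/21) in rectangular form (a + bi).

ω_21^19 = e^(-2πi·19/21)
= cos(-2π·19/21) + i·sin(-2π·19/21)
= cos(-38π/21) + i·sin(-38π/21)

ω_21^19 = cos(-38π/21) + i·sin(-38π/21) = 0.8262+0.5633i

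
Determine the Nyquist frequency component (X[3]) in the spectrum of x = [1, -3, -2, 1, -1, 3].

X[3] = Σ(n=0 to 5) x[n] · ω_6^(3n) where ω_6 = e^(-2πi/6)
= (1)·ω_6^0 + (-3)·ω_6^3 + (-2)·ω_6^6 + (1)·ω_6^9 + (-1)·ω_6^12 + (3)·ω_6^15

X[3] = -3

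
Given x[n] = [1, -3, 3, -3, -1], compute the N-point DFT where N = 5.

X[k] = Σ(n=0 to 4) x[n] · ω_5^(nk)
where ω_5 = e^(-2πi/5)

Computing each X[k]:
X[0] = -3
X[1] = -0.2361-1.6246i
X[2] = 4.2361+6.8819i
X[3] = 4.2361-6.8819i
X[4] = -0.2361+1.6246i

X = [-3, -0.2361-1.6246i, 4.2361+6.8819i, 4.2361-6.8819i, -0.2361+1.6246i]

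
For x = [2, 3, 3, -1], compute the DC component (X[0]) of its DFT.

X[0] = Σ(n=0 to 3) x[n] · ω_4^0 = Σ x[n]
= (2) + (3) + (3) + (-1)

X[0] = 7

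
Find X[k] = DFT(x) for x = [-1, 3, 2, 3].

X[k] = Σ(n=0 to 3) x[n] · ω_4^(nk)
where ω_4 = e^(-2πi/4)

Computing each X[k]:
X[0] = 7
X[1] = -3
X[2] = -5
X[3] = -3

X = [7, -3, -5, -3]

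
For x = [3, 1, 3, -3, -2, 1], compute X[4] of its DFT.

X[4] = Σ(n=0 to 5) x[n] · ω_6^(4n) where ω_6 = e^(-2πi/6)
= (3)·ω_6^0 + (1)·ω_6^4 + (3)·ω_6^8 + (-3)·ω_6^12 + (-2)·ω_6^16 + (1)·ω_6^20

X[4] = -1.5000-4.3301i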